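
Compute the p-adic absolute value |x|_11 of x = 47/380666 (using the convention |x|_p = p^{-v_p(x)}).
|47/380666|_11 = 14641

Step 1 — compute v_11(x) by factoring powers of 11 out of the numerator and denominator: v_11(47/380666) = -4. Step 2 — apply |x|_p = p^{-v_p(x)} = 11^{4} = 14641.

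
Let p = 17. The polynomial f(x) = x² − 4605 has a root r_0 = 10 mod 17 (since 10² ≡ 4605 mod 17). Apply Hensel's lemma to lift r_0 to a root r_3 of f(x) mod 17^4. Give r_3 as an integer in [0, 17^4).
r_3 = 10856 (mod 83521)

Hensel's recurrence: r_{i+1} = r_i − f(r_i)·(f′(r_i))^{-1} mod 17^{i+2}, with f′(x) = 2x. Iterate:
  r_0 = 10 (mod 17)
  r_1 = 163 (mod 289)
  r_2 = 1030 (mod 4913)
  r_3 = 10856 (mod 83521)
Final: r_3 = 10856, and one checks f(r_3) ≡ 0 mod 17^4.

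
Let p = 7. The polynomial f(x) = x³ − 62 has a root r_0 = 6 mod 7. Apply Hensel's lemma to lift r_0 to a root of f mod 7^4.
r_3 = 1490 (mod 2401)

Hensel: r_{i+1} = r_i − f(r_i)/f′(r_i) mod 7^{i+2}, where f′(x) = 3x². Iterate:
  r_0 = 6 (mod 7)
  r_1 = 20 (mod 49)
  r_2 = 118 (mod 343)
  r_3 = 1490 (mod 2401)
Final: r = 1490 with f(r) ≡ 0 mod 7^4.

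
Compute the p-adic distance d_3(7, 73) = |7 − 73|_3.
d_3(7, 73) = 1/3

Step 1 — x − y = 7 − 73 = -66. Step 2 — v_3(-66) = 1 (factor: -66 = −(3^1 · 22); the sign does not affect v_p). Step 3 — |x − y|_3 = 3^{-1} = 1/3.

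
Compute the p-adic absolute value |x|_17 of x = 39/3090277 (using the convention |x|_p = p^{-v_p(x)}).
|39/3090277|_17 = 83521

Step 1 — compute v_17(x) by factoring powers of 17 out of the numerator and denominator: v_17(39/3090277) = -4. Step 2 — apply |x|_p = p^{-v_p(x)} = 17^{4} = 83521.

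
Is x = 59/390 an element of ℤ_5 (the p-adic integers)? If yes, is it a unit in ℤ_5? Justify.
x ∉ ℤ_5 (v_5(x) = -1 < 0)

ℤ_5 = {x ∈ ℚ_5 : v_5(x) ≥ 0} and ℤ_5^× = {x ∈ ℤ_5 : v_5(x) = 0}. Here v_5(59/390) = v_5(num) − v_5(den) = -1; compare against these criteria.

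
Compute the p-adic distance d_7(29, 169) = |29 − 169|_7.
d_7(29, 169) = 1/7

Step 1 — x − y = 29 − 169 = -140. Step 2 — v_7(-140) = 1 (factor: -140 = −(7^1 · 20); the sign does not affect v_p). Step 3 — |x − y|_7 = 7^{-1} = 1/7.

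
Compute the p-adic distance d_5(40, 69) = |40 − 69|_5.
d_5(40, 69) = 1

Step 1 — x − y = 40 − 69 = -29. Step 2 — v_5(-29) = 0 (factor: -29 = −(5^0 · 29); the sign does not affect v_p). Step 3 — |x − y|_5 = 5^{0} = 1.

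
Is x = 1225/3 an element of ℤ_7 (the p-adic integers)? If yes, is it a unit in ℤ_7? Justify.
x ∈ ℤ_7 but not a unit; v_7(x) = 2 > 0

ℤ_7 = {x ∈ ℚ_7 : v_7(x) ≥ 0} and ℤ_7^× = {x ∈ ℤ_7 : v_7(x) = 0}. Here v_7(1225/3) = v_7(num) − v_7(den) = 2; compare against these criteria.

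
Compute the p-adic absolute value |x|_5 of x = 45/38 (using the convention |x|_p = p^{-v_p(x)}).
|45/38|_5 = 1/5

Step 1 — compute v_5(x) by factoring powers of 5 out of the numerator and denominator: v_5(45/38) = 1. Step 2 — apply |x|_p = p^{-v_p(x)} = 5^{-1} = 1/5.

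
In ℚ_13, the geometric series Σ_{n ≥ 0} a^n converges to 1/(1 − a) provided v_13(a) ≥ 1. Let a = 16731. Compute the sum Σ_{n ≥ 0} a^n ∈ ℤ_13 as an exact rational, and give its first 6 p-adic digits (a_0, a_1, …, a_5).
Σ a^n = 1/(1 − a) = -1/16730;  first 6 digits = (1, 0, 8, 7, 12, 12)

v_13(a) = 2 ≥ 1, so the series converges in ℤ_13 to 1/(1 − a) = 1/(1 − 16731) = -1/16730. Expand this rational in ℤ_13: compute digits iteratively via d_i = x_i mod 13, x_{i+1} = (x_i − d_i)/13. The first 6 digits are (1, 0, 8, 7, 12, 12).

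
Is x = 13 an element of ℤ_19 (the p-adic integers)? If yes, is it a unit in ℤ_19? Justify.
x ∈ ℤ_19^× (unit); v_19(x) = 0

ℤ_19 = {x ∈ ℚ_19 : v_19(x) ≥ 0} and ℤ_19^× = {x ∈ ℤ_19 : v_19(x) = 0}. Here v_19(13) = v_19(num) − v_19(den) = 0; compare against these criteria.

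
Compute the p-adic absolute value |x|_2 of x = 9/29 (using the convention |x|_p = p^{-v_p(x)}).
|9/29|_2 = 1

Step 1 — compute v_2(x) by factoring powers of 2 out of the numerator and denominator: v_2(9/29) = 0. Step 2 — apply |x|_p = p^{-v_p(x)} = 2^{0} = 1.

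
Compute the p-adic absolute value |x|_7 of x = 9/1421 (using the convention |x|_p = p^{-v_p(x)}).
|9/1421|_7 = 49

Step 1 — compute v_7(x) by factoring powers of 7 out of the numerator and denominator: v_7(9/1421) = -2. Step 2 — apply |x|_p = p^{-v_p(x)} = 7^{2} = 49.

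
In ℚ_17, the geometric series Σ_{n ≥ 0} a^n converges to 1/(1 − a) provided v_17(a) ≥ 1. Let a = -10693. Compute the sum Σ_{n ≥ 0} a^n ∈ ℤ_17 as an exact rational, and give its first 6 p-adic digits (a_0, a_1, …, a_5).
Σ a^n = 1/(1 − a) = 1/10694;  first 6 digits = (1, 0, 14, 14, 8, 12)

v_17(a) = 2 ≥ 1, so the series converges in ℤ_17 to 1/(1 − a) = 1/(1 − (-10693)) = 1/10694. Expand this rational in ℤ_17: compute digits iteratively via d_i = x_i mod 17, x_{i+1} = (x_i − d_i)/17. The first 6 digits are (1, 0, 14, 14, 8, 12).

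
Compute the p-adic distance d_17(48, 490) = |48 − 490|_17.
d_17(48, 490) = 1/17

Step 1 — x − y = 48 − 490 = -442. Step 2 — v_17(-442) = 1 (factor: -442 = −(17^1 · 26); the sign does not affect v_p). Step 3 — |x − y|_17 = 17^{-1} = 1/17.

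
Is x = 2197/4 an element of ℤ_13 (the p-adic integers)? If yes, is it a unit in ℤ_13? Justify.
x ∈ ℤ_13 but not a unit; v_13(x) = 3 > 0

ℤ_13 = {x ∈ ℚ_13 : v_13(x) ≥ 0} and ℤ_13^× = {x ∈ ℤ_13 : v_13(x) = 0}. Here v_13(2197/4) = v_13(num) − v_13(den) = 3; compare against these criteria.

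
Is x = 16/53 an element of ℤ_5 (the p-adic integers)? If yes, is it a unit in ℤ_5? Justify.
x ∈ ℤ_5^× (unit); v_5(x) = 0

ℤ_5 = {x ∈ ℚ_5 : v_5(x) ≥ 0} and ℤ_5^× = {x ∈ ℤ_5 : v_5(x) = 0}. Here v_5(16/53) = v_5(num) − v_5(den) = 0; compare against these criteria.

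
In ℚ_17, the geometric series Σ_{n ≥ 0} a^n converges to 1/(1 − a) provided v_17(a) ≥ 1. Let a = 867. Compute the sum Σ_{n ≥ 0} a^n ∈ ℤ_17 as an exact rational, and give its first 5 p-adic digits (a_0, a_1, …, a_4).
Σ a^n = 1/(1 − a) = -1/866;  first 5 digits = (1, 0, 3, 0, 9)

v_17(a) = 2 ≥ 1, so the series converges in ℤ_17 to 1/(1 − a) = 1/(1 − 867) = -1/866. Expand this rational in ℤ_17: compute digits iteratively via d_i = x_i mod 17, x_{i+1} = (x_i − d_i)/17. The first 5 digits are (1, 0, 3, 0, 9).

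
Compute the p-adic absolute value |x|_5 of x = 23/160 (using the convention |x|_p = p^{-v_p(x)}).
|23/160|_5 = 5

Step 1 — compute v_5(x) by factoring powers of 5 out of the numerator and denominator: v_5(23/160) = -1. Step 2 — apply |x|_p = p^{-v_p(x)} = 5^{1} = 5.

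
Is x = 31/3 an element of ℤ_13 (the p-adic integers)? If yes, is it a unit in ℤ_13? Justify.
x ∈ ℤ_13^× (unit); v_13(x) = 0

ℤ_13 = {x ∈ ℚ_13 : v_13(x) ≥ 0} and ℤ_13^× = {x ∈ ℤ_13 : v_13(x) = 0}. Here v_13(31/3) = v_13(num) − v_13(den) = 0; compare against these criteria.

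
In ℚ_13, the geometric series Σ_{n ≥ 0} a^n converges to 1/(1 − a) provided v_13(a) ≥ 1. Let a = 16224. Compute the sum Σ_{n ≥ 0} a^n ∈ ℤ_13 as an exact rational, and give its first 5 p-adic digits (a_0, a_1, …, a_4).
Σ a^n = 1/(1 − a) = -1/16223;  first 5 digits = (1, 0, 5, 7, 12)

v_13(a) = 2 ≥ 1, so the series converges in ℤ_13 to 1/(1 − a) = 1/(1 − 16224) = -1/16223. Expand this rational in ℤ_13: compute digits iteratively via d_i = x_i mod 13, x_{i+1} = (x_i − d_i)/13. The first 5 digits are (1, 0, 5, 7, 12).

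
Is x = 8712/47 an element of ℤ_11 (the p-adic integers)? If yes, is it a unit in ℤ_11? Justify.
x ∈ ℤ_11 but not a unit; v_11(x) = 2 > 0

ℤ_11 = {x ∈ ℚ_11 : v_11(x) ≥ 0} and ℤ_11^× = {x ∈ ℤ_11 : v_11(x) = 0}. Here v_11(8712/47) = v_11(num) − v_11(den) = 2; compare against these criteria.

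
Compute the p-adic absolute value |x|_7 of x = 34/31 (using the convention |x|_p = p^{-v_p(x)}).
|34/31|_7 = 1

Step 1 — compute v_7(x) by factoring powers of 7 out of the numerator and denominator: v_7(34/31) = 0. Step 2 — apply |x|_p = p^{-v_p(x)} = 7^{0} = 1.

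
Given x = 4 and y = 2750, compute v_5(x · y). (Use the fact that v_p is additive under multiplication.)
v_5(11000) = 3

v_p(x) = 0 (factor: 4 = 5^0 · 4); v_p(y) = 3 (factor: 2750 = 5^3 · 22). Additivity: v_p(xy) = v_p(x) + v_p(y) = 0 + 3 = 3. (Direct check: xy = 11000 = 5^3 · (88).)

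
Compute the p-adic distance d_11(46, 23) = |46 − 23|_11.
d_11(46, 23) = 1

Step 1 — x − y = 46 − 23 = 23. Step 2 — v_11(23) = 0 (factor: 23 = (11^0 · 23); the sign does not affect v_p). Step 3 — |x − y|_11 = 11^{0} = 1.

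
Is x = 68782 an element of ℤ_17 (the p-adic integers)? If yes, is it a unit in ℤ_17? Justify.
x ∈ ℤ_17 but not a unit; v_17(x) = 3 > 0

ℤ_17 = {x ∈ ℚ_17 : v_17(x) ≥ 0} and ℤ_17^× = {x ∈ ℤ_17 : v_17(x) = 0}. Here v_17(68782) = v_17(num) − v_17(den) = 3; compare against these criteria.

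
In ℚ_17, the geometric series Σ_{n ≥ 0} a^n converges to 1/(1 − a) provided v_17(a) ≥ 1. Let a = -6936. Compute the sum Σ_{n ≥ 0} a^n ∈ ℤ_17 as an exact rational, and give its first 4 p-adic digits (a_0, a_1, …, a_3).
Σ a^n = 1/(1 − a) = 1/6937;  first 4 digits = (1, 0, 10, 15)

v_17(a) = 2 ≥ 1, so the series converges in ℤ_17 to 1/(1 − a) = 1/(1 − (-6936)) = 1/6937. Expand this rational in ℤ_17: compute digits iteratively via d_i = x_i mod 17, x_{i+1} = (x_i − d_i)/17. The first 4 digits are (1, 0, 10, 15).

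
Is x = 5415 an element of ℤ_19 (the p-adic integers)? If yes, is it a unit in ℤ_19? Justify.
x ∈ ℤ_19 but not a unit; v_19(x) = 2 > 0

ℤ_19 = {x ∈ ℚ_19 : v_19(x) ≥ 0} and ℤ_19^× = {x ∈ ℤ_19 : v_19(x) = 0}. Here v_19(5415) = v_19(num) − v_19(den) = 2; compare against these criteria.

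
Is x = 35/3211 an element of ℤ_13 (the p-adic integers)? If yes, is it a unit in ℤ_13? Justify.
x ∉ ℤ_13 (v_13(x) = -2 < 0)

ℤ_13 = {x ∈ ℚ_13 : v_13(x) ≥ 0} and ℤ_13^× = {x ∈ ℤ_13 : v_13(x) = 0}. Here v_13(35/3211) = v_13(num) − v_13(den) = -2; compare against these criteria.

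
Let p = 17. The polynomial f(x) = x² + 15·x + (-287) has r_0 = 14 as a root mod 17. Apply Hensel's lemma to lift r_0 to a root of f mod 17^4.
r_3 = 73760 (mod 83521)

Hensel: r_{i+1} = r_i − f(r_i)·(f′(r_i))^{-1} mod 17^{i+2}, f′(x) = 2x + 15. Iterate:
  r_0 = 14 (mod 17)
  r_1 = 65 (mod 289)
  r_2 = 65 (mod 4913)
  r_3 = 73760 (mod 83521)
Final: r = 73760 satisfies f(r) ≡ 0 mod 17^4.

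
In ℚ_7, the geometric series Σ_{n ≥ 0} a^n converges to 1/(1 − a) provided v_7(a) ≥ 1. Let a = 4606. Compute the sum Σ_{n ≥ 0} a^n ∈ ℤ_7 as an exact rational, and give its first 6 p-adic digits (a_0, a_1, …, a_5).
Σ a^n = 1/(1 − a) = -1/4605;  first 6 digits = (1, 0, 3, 6, 3, 2)

v_7(a) = 2 ≥ 1, so the series converges in ℤ_7 to 1/(1 − a) = 1/(1 − 4606) = -1/4605. Expand this rational in ℤ_7: compute digits iteratively via d_i = x_i mod 7, x_{i+1} = (x_i − d_i)/7. The first 6 digits are (1, 0, 3, 6, 3, 2).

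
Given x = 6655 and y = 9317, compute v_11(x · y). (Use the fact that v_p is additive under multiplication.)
v_11(62004635) = 6

v_p(x) = 3 (factor: 6655 = 11^3 · 5); v_p(y) = 3 (factor: 9317 = 11^3 · 7). Additivity: v_p(xy) = v_p(x) + v_p(y) = 3 + 3 = 6. (Direct check: xy = 62004635 = 11^6 · (35).)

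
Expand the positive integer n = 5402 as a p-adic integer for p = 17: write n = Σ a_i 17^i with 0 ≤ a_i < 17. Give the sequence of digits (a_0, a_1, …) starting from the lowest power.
(a_0, a_1, …) = (13, 11, 1, 1)

Repeated division by 17 gives the digits low-to-high: 5402 = 13 + 11·17^1 + 1·17^2 + 1·17^3. Digit sequence: (13, 11, 1, 1).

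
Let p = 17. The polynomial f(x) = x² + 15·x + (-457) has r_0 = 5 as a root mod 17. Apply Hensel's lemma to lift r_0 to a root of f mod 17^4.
r_3 = 29347 (mod 83521)

Hensel: r_{i+1} = r_i − f(r_i)·(f′(r_i))^{-1} mod 17^{i+2}, f′(x) = 2x + 15. Iterate:
  r_0 = 5 (mod 17)
  r_1 = 158 (mod 289)
  r_2 = 4782 (mod 4913)
  r_3 = 29347 (mod 83521)
Final: r = 29347 satisfies f(r) ≡ 0 mod 17^4.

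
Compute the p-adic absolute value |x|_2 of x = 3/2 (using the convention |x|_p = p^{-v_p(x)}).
|3/2|_2 = 2

Step 1 — compute v_2(x) by factoring powers of 2 out of the numerator and denominator: v_2(3/2) = -1. Step 2 — apply |x|_p = p^{-v_p(x)} = 2^{1} = 2.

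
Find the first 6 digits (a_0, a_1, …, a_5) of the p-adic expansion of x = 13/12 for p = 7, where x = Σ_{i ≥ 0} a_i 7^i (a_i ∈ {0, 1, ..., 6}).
(a_0, …, a_5) = (4, 6, 2, 6, 2, 6)

v_7(13/12) = 0 (numerator and denominator both coprime to 7), so x ∈ ℤ_7^×. Compute digits iteratively via a_i = x_i mod 7, x_{i+1} = (x_i − a_i)/7, with x_0 = x:
  x_0 = 13/12;  a_0 = 4;  x_1 = (x_0 − 4)/7 = -5/12
  x_1 = -5/12;  a_1 = 6;  x_2 = (x_1 − 6)/7 = -11/12
  x_2 = -11/12;  a_2 = 2;  x_3 = (x_2 − 2)/7 = -5/12
  x_3 = -5/12;  a_3 = 6;  x_4 = (x_3 − 6)/7 = -11/12
  x_4 = -11/12;  a_4 = 2;  x_5 = (x_4 − 2)/7 = -5/12
  x_5 = -5/12;  a_5 = 6;  x_6 = (x_5 − 6)/7 = -11/12
Digits: (4, 6, 2, 6, 2, 6).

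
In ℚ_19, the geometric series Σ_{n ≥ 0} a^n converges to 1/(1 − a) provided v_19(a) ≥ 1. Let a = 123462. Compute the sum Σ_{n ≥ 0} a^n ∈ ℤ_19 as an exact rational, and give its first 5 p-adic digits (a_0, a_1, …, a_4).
Σ a^n = 1/(1 − a) = -1/123461;  first 5 digits = (1, 0, 0, 18, 0)

v_19(a) = 3 ≥ 1, so the series converges in ℤ_19 to 1/(1 − a) = 1/(1 − 123462) = -1/123461. Expand this rational in ℤ_19: compute digits iteratively via d_i = x_i mod 19, x_{i+1} = (x_i − d_i)/19. The first 5 digits are (1, 0, 0, 18, 0).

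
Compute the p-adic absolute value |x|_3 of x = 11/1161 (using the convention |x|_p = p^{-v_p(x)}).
|11/1161|_3 = 27

Step 1 — compute v_3(x) by factoring powers of 3 out of the numerator and denominator: v_3(11/1161) = -3. Step 2 — apply |x|_p = p^{-v_p(x)} = 3^{3} = 27.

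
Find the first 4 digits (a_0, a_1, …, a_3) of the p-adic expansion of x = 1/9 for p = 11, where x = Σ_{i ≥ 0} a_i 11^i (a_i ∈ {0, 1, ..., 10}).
(a_0, …, a_3) = (5, 2, 1, 6)

v_11(1/9) = 0 (numerator and denominator both coprime to 11), so x ∈ ℤ_11^×. Compute digits iteratively via a_i = x_i mod 11, x_{i+1} = (x_i − a_i)/11, with x_0 = x:
  x_0 = 1/9;  a_0 = 5;  x_1 = (x_0 − 5)/11 = -4/9
  x_1 = -4/9;  a_1 = 2;  x_2 = (x_1 − 2)/11 = -2/9
  x_2 = -2/9;  a_2 = 1;  x_3 = (x_2 − 1)/11 = -1/9
  x_3 = -1/9;  a_3 = 6;  x_4 = (x_3 − 6)/11 = -5/9
Digits: (5, 2, 1, 6).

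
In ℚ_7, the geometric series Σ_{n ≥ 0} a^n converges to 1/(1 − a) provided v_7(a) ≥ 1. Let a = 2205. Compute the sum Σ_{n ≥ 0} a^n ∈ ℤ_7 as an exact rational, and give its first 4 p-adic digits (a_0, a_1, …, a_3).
Σ a^n = 1/(1 − a) = -1/2204;  first 4 digits = (1, 0, 3, 6)

v_7(a) = 2 ≥ 1, so the series converges in ℤ_7 to 1/(1 − a) = 1/(1 − 2205) = -1/2204. Expand this rational in ℤ_7: compute digits iteratively via d_i = x_i mod 7, x_{i+1} = (x_i − d_i)/7. The first 4 digits are (1, 0, 3, 6).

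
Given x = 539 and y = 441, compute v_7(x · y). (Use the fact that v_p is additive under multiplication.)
v_7(237699) = 4

v_p(x) = 2 (factor: 539 = 7^2 · 11); v_p(y) = 2 (factor: 441 = 7^2 · 9). Additivity: v_p(xy) = v_p(x) + v_p(y) = 2 + 2 = 4. (Direct check: xy = 237699 = 7^4 · (99).)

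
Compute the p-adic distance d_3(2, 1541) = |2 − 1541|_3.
d_3(2, 1541) = 1/81

Step 1 — x − y = 2 − 1541 = -1539. Step 2 — v_3(-1539) = 4 (factor: -1539 = −(3^4 · 19); the sign does not affect v_p). Step 3 — |x − y|_3 = 3^{-4} = 1/81.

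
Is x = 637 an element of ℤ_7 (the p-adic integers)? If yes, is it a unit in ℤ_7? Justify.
x ∈ ℤ_7 but not a unit; v_7(x) = 2 > 0

ℤ_7 = {x ∈ ℚ_7 : v_7(x) ≥ 0} and ℤ_7^× = {x ∈ ℤ_7 : v_7(x) = 0}. Here v_7(637) = v_7(num) − v_7(den) = 2; compare against these criteria.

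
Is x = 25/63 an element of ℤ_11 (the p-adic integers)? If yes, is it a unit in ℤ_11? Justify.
x ∈ ℤ_11^× (unit); v_11(x) = 0

ℤ_11 = {x ∈ ℚ_11 : v_11(x) ≥ 0} and ℤ_11^× = {x ∈ ℤ_11 : v_11(x) = 0}. Here v_11(25/63) = v_11(num) − v_11(den) = 0; compare against these criteria.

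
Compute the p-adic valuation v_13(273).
v_13(273) = 1

v_13(n) is the largest exponent k such that 13^k divides n. Factor out: 273 = 13^1 · 21. (Sign doesn't affect v_p.) So v_13(273) = 1.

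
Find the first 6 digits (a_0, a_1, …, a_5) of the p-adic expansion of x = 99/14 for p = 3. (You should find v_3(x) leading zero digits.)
(a_0, …, a_5) = (0, 0, 1, 1, 2, 2)

v_3(99/14) = 2, so a_0 = ... = a_1 = 0. Factor out: x = 3^2 · u with u = 11/14 a unit in ℤ_3. Expand u iteratively via a_{v+i} = u_i mod 3, u_{i+1} = (u_i − a_{v+i})/3:
  u_0 = 11/14;  a_2 = 1;  u_1 = (u_0 − 1)/3 = -1/14
  u_1 = -1/14;  a_3 = 1;  u_2 = (u_1 − 1)/3 = -5/14
  u_2 = -5/14;  a_4 = 2;  u_3 = (u_2 − 2)/3 = -11/14
  u_3 = -11/14;  a_5 = 2;  u_4 = (u_3 − 2)/3 = -13/14
Digits: (0, 0, 1, 1, 2, 2).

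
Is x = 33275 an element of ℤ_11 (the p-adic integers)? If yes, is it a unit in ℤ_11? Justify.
x ∈ ℤ_11 but not a unit; v_11(x) = 3 > 0

ℤ_11 = {x ∈ ℚ_11 : v_11(x) ≥ 0} and ℤ_11^× = {x ∈ ℤ_11 : v_11(x) = 0}. Here v_11(33275) = v_11(num) − v_11(den) = 3; compare against these criteria.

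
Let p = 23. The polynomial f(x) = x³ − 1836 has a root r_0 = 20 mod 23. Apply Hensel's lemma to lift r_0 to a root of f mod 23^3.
r_2 = 1653 (mod 12167)

Hensel: r_{i+1} = r_i − f(r_i)/f′(r_i) mod 23^{i+2}, where f′(x) = 3x². Iterate:
  r_0 = 20 (mod 23)
  r_1 = 66 (mod 529)
  r_2 = 1653 (mod 12167)
Final: r = 1653 with f(r) ≡ 0 mod 23^3.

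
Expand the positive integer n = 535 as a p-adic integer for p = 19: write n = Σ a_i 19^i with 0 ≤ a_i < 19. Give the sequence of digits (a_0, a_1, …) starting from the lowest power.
(a_0, a_1, …) = (3, 9, 1)

Repeated division by 19 gives the digits low-to-high: 535 = 3 + 9·19^1 + 1·19^2. Digit sequence: (3, 9, 1).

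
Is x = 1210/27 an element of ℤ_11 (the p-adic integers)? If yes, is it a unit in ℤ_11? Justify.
x ∈ ℤ_11 but not a unit; v_11(x) = 2 > 0

ℤ_11 = {x ∈ ℚ_11 : v_11(x) ≥ 0} and ℤ_11^× = {x ∈ ℤ_11 : v_11(x) = 0}. Here v_11(1210/27) = v_11(num) − v_11(den) = 2; compare against these criteria.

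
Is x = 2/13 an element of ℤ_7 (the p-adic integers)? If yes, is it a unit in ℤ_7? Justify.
x ∈ ℤ_7^× (unit); v_7(x) = 0

ℤ_7 = {x ∈ ℚ_7 : v_7(x) ≥ 0} and ℤ_7^× = {x ∈ ℤ_7 : v_7(x) = 0}. Here v_7(2/13) = v_7(num) − v_7(den) = 0; compare against these criteria.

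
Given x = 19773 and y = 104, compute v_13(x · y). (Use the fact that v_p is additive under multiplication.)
v_13(2056392) = 4

v_p(x) = 3 (factor: 19773 = 13^3 · 9); v_p(y) = 1 (factor: 104 = 13^1 · 8). Additivity: v_p(xy) = v_p(x) + v_p(y) = 3 + 1 = 4. (Direct check: xy = 2056392 = 13^4 · (72).)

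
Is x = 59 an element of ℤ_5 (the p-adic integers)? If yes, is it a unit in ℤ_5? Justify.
x ∈ ℤ_5^× (unit); v_5(x) = 0

ℤ_5 = {x ∈ ℚ_5 : v_5(x) ≥ 0} and ℤ_5^× = {x ∈ ℤ_5 : v_5(x) = 0}. Here v_5(59) = v_5(num) − v_5(den) = 0; compare against these criteria.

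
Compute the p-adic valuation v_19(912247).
v_19(912247) = 4

v_19(n) is the largest exponent k such that 19^k divides n. Factor out: 912247 = 19^4 · 7. (Sign doesn't affect v_p.) So v_19(912247) = 4.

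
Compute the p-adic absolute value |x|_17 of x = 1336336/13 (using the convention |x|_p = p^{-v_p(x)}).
|1336336/13|_17 = 1/83521

Step 1 — compute v_17(x) by factoring powers of 17 out of the numerator and denominator: v_17(1336336/13) = 4. Step 2 — apply |x|_p = p^{-v_p(x)} = 17^{-4} = 1/83521.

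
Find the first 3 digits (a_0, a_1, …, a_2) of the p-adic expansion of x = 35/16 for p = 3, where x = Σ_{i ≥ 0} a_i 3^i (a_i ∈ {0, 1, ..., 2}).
(a_0, …, a_2) = (2, 1, 1)

v_3(35/16) = 0 (numerator and denominator both coprime to 3), so x ∈ ℤ_3^×. Compute digits iteratively via a_i = x_i mod 3, x_{i+1} = (x_i − a_i)/3, with x_0 = x:
  x_0 = 35/16;  a_0 = 2;  x_1 = (x_0 − 2)/3 = 1/16
  x_1 = 1/16;  a_1 = 1;  x_2 = (x_1 − 1)/3 = -5/16
  x_2 = -5/16;  a_2 = 1;  x_3 = (x_2 − 1)/3 = -7/16
Digits: (2, 1, 1).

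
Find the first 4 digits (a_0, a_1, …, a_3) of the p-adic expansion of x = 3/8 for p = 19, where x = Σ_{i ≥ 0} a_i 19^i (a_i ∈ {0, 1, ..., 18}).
(a_0, …, a_3) = (17, 11, 16, 11)

v_19(3/8) = 0 (numerator and denominator both coprime to 19), so x ∈ ℤ_19^×. Compute digits iteratively via a_i = x_i mod 19, x_{i+1} = (x_i − a_i)/19, with x_0 = x:
  x_0 = 3/8;  a_0 = 17;  x_1 = (x_0 − 17)/19 = -7/8
  x_1 = -7/8;  a_1 = 11;  x_2 = (x_1 − 11)/19 = -5/8
  x_2 = -5/8;  a_2 = 16;  x_3 = (x_2 − 16)/19 = -7/8
  x_3 = -7/8;  a_3 = 11;  x_4 = (x_3 − 11)/19 = -5/8
Digits: (17, 11, 16, 11).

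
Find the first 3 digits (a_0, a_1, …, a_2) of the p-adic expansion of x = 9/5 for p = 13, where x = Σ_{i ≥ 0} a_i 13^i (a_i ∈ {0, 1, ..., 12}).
(a_0, …, a_2) = (7, 10, 7)

v_13(9/5) = 0 (numerator and denominator both coprime to 13), so x ∈ ℤ_13^×. Compute digits iteratively via a_i = x_i mod 13, x_{i+1} = (x_i − a_i)/13, with x_0 = x:
  x_0 = 9/5;  a_0 = 7;  x_1 = (x_0 − 7)/13 = -2/5
  x_1 = -2/5;  a_1 = 10;  x_2 = (x_1 − 10)/13 = -4/5
  x_2 = -4/5;  a_2 = 7;  x_3 = (x_2 − 7)/13 = -3/5
Digits: (7, 10, 7).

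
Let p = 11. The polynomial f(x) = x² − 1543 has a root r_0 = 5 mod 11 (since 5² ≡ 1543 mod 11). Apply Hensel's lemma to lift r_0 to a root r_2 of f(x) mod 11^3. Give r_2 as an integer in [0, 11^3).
r_2 = 786 (mod 1331)

Hensel's recurrence: r_{i+1} = r_i − f(r_i)·(f′(r_i))^{-1} mod 11^{i+2}, with f′(x) = 2x. Iterate:
  r_0 = 5 (mod 11)
  r_1 = 60 (mod 121)
  r_2 = 786 (mod 1331)
Final: r_2 = 786, and one checks f(r_2) ≡ 0 mod 11^3.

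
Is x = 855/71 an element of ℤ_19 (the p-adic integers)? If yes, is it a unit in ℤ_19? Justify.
x ∈ ℤ_19 but not a unit; v_19(x) = 1 > 0

ℤ_19 = {x ∈ ℚ_19 : v_19(x) ≥ 0} and ℤ_19^× = {x ∈ ℤ_19 : v_19(x) = 0}. Here v_19(855/71) = v_19(num) − v_19(den) = 1; compare against these criteria.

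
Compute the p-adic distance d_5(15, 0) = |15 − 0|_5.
d_5(15, 0) = 1/5

Step 1 — x − y = 15 − 0 = 15. Step 2 — v_5(15) = 1 (factor: 15 = (5^1 · 3); the sign does not affect v_p). Step 3 — |x − y|_5 = 5^{-1} = 1/5.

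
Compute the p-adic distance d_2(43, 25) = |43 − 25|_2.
d_2(43, 25) = 1/2

Step 1 — x − y = 43 − 25 = 18. Step 2 — v_2(18) = 1 (factor: 18 = (2^1 · 9); the sign does not affect v_p). Step 3 — |x − y|_2 = 2^{-1} = 1/2.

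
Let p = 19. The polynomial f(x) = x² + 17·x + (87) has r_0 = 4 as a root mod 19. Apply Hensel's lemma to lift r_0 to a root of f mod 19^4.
r_3 = 53945 (mod 130321)

Hensel: r_{i+1} = r_i − f(r_i)·(f′(r_i))^{-1} mod 19^{i+2}, f′(x) = 2x + 17. Iterate:
  r_0 = 4 (mod 19)
  r_1 = 156 (mod 361)
  r_2 = 5932 (mod 6859)
  r_3 = 53945 (mod 130321)
Final: r = 53945 satisfies f(r) ≡ 0 mod 19^4.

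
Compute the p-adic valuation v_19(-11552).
v_19(-11552) = 2

v_19(n) is the largest exponent k such that 19^k divides n. Factor out: -11552 = -19^2 · 32. (Sign doesn't affect v_p.) So v_19(-11552) = 2.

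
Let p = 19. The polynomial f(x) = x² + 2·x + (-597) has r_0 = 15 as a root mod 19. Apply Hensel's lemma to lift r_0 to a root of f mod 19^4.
r_3 = 106453 (mod 130321)

Hensel: r_{i+1} = r_i − f(r_i)·(f′(r_i))^{-1} mod 19^{i+2}, f′(x) = 2x + 2. Iterate:
  r_0 = 15 (mod 19)
  r_1 = 319 (mod 361)
  r_2 = 3568 (mod 6859)
  r_3 = 106453 (mod 130321)
Final: r = 106453 satisfies f(r) ≡ 0 mod 19^4.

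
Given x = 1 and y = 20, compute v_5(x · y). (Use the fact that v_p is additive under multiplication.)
v_5(20) = 1

v_p(x) = 0 (factor: 1 = 5^0 · 1); v_p(y) = 1 (factor: 20 = 5^1 · 4). Additivity: v_p(xy) = v_p(x) + v_p(y) = 0 + 1 = 1. (Direct check: xy = 20 = 5^1 · (4).)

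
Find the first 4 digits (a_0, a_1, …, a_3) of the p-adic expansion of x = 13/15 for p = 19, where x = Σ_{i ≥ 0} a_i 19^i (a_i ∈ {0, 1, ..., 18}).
(a_0, …, a_3) = (11, 2, 10, 2)

v_19(13/15) = 0 (numerator and denominator both coprime to 19), so x ∈ ℤ_19^×. Compute digits iteratively via a_i = x_i mod 19, x_{i+1} = (x_i − a_i)/19, with x_0 = x:
  x_0 = 13/15;  a_0 = 11;  x_1 = (x_0 − 11)/19 = -8/15
  x_1 = -8/15;  a_1 = 2;  x_2 = (x_1 − 2)/19 = -2/15
  x_2 = -2/15;  a_2 = 10;  x_3 = (x_2 − 10)/19 = -8/15
  x_3 = -8/15;  a_3 = 2;  x_4 = (x_3 − 2)/19 = -2/15
Digits: (11, 2, 10, 2).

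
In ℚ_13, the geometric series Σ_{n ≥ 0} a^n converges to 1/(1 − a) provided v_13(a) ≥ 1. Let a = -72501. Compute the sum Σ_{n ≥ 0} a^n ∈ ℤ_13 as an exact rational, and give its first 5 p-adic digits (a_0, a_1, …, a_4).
Σ a^n = 1/(1 − a) = 1/72502;  first 5 digits = (1, 0, 0, 6, 10)

v_13(a) = 3 ≥ 1, so the series converges in ℤ_13 to 1/(1 − a) = 1/(1 − (-72501)) = 1/72502. Expand this rational in ℤ_13: compute digits iteratively via d_i = x_i mod 13, x_{i+1} = (x_i − d_i)/13. The first 5 digits are (1, 0, 0, 6, 10).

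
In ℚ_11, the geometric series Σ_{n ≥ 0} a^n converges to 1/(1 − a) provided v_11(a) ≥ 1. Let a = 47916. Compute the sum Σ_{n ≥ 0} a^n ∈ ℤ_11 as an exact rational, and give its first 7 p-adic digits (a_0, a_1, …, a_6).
Σ a^n = 1/(1 − a) = -1/47915;  first 7 digits = (1, 0, 0, 3, 3, 0, 9)

v_11(a) = 3 ≥ 1, so the series converges in ℤ_11 to 1/(1 − a) = 1/(1 − 47916) = -1/47915. Expand this rational in ℤ_11: compute digits iteratively via d_i = x_i mod 11, x_{i+1} = (x_i − d_i)/11. The first 7 digits are (1, 0, 0, 3, 3, 0, 9).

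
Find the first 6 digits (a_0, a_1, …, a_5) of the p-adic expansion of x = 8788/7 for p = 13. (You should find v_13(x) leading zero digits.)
(a_0, …, a_5) = (0, 0, 0, 8, 5, 7)

v_13(8788/7) = 3, so a_0 = ... = a_2 = 0. Factor out: x = 13^3 · u with u = 4/7 a unit in ℤ_13. Expand u iteratively via a_{v+i} = u_i mod 13, u_{i+1} = (u_i − a_{v+i})/13:
  u_0 = 4/7;  a_3 = 8;  u_1 = (u_0 − 8)/13 = -4/7
  u_1 = -4/7;  a_4 = 5;  u_2 = (u_1 − 5)/13 = -3/7
  u_2 = -3/7;  a_5 = 7;  u_3 = (u_2 − 7)/13 = -4/7
Digits: (0, 0, 0, 8, 5, 7).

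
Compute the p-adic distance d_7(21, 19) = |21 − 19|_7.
d_7(21, 19) = 1

Step 1 — x − y = 21 − 19 = 2. Step 2 — v_7(2) = 0 (factor: 2 = (7^0 · 2); the sign does not affect v_p). Step 3 — |x − y|_7 = 7^{0} = 1.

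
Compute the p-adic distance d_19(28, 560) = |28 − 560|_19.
d_19(28, 560) = 1/19

Step 1 — x − y = 28 − 560 = -532. Step 2 — v_19(-532) = 1 (factor: -532 = −(19^1 · 28); the sign does not affect v_p). Step 3 — |x − y|_19 = 19^{-1} = 1/19.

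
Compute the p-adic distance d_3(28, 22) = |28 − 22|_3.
d_3(28, 22) = 1/3

Step 1 — x − y = 28 − 22 = 6. Step 2 — v_3(6) = 1 (factor: 6 = (3^1 · 2); the sign does not affect v_p). Step 3 — |x − y|_3 = 3^{-1} = 1/3.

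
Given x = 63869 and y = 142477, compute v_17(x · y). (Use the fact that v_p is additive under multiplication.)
v_17(9099863513) = 6

v_p(x) = 3 (factor: 63869 = 17^3 · 13); v_p(y) = 3 (factor: 142477 = 17^3 · 29). Additivity: v_p(xy) = v_p(x) + v_p(y) = 3 + 3 = 6. (Direct check: xy = 9099863513 = 17^6 · (377).)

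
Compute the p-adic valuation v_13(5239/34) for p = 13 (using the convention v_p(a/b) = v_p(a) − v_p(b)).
v_13(5239/34) = 2

Factor powers of 13 from the numerator and denominator of the reduced fraction: 5239 = 13^2 · 31 and 34 = 13^0 · 34. Apply v_p(a/b) = v_p(a) − v_p(b): v_13(5239/34) = 2 − 0 = 2.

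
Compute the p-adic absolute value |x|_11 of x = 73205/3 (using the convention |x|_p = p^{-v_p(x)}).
|73205/3|_11 = 1/14641

Step 1 — compute v_11(x) by factoring powers of 11 out of the numerator and denominator: v_11(73205/3) = 4. Step 2 — apply |x|_p = p^{-v_p(x)} = 11^{-4} = 1/14641.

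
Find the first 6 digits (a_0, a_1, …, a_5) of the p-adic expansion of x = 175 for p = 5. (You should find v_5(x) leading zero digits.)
(a_0, …, a_5) = (0, 0, 2, 1, 0, 0)

v_5(175) = 2, so a_0 = ... = a_1 = 0. Factor out: x = 5^2 · u with u = 7 a unit in ℤ_5. Expand u iteratively via a_{v+i} = u_i mod 5, u_{i+1} = (u_i − a_{v+i})/5:
  u_0 = 7;  a_2 = 2;  u_1 = (u_0 − 2)/5 = 1
  u_1 = 1;  a_3 = 1;  u_2 = (u_1 − 1)/5 = 0
  u_2 = 0;  a_4 = 0;  u_3 = (u_2 − 0)/5 = 0
  u_3 = 0;  a_5 = 0;  u_4 = (u_3 − 0)/5 = 0
Digits: (0, 0, 2, 1, 0, 0).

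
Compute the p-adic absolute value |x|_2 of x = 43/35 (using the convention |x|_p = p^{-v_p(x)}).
|43/35|_2 = 1

Step 1 — compute v_2(x) by factoring powers of 2 out of the numerator and denominator: v_2(43/35) = 0. Step 2 — apply |x|_p = p^{-v_p(x)} = 2^{0} = 1.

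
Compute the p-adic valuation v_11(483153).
v_11(483153) = 5

v_11(n) is the largest exponent k such that 11^k divides n. Factor out: 483153 = 11^5 · 3. (Sign doesn't affect v_p.) So v_11(483153) = 5.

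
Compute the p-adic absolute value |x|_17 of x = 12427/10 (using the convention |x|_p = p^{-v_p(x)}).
|12427/10|_17 = 1/289

Step 1 — compute v_17(x) by factoring powers of 17 out of the numerator and denominator: v_17(12427/10) = 2. Step 2 — apply |x|_p = p^{-v_p(x)} = 17^{-2} = 1/289.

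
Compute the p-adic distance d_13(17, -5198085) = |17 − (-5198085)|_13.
d_13(17, -5198085) = 1/371293

Step 1 — x − y = 17 − (-5198085) = 5198102. Step 2 — v_13(5198102) = 5 (factor: 5198102 = (13^5 · 14); the sign does not affect v_p). Step 3 — |x − y|_13 = 13^{-5} = 1/371293.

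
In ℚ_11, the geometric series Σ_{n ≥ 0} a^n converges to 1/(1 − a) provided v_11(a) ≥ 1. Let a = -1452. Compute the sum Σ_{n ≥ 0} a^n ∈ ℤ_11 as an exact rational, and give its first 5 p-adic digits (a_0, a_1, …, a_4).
Σ a^n = 1/(1 − a) = 1/1453;  first 5 digits = (1, 0, 10, 9, 0)

v_11(a) = 2 ≥ 1, so the series converges in ℤ_11 to 1/(1 − a) = 1/(1 − (-1452)) = 1/1453. Expand this rational in ℤ_11: compute digits iteratively via d_i = x_i mod 11, x_{i+1} = (x_i − d_i)/11. The first 5 digits are (1, 0, 10, 9, 0).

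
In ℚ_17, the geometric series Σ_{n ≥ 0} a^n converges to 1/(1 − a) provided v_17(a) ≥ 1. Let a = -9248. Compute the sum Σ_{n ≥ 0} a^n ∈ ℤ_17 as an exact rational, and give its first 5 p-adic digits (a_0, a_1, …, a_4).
Σ a^n = 1/(1 − a) = 1/9249;  first 5 digits = (1, 0, 2, 15, 3)

v_17(a) = 2 ≥ 1, so the series converges in ℤ_17 to 1/(1 − a) = 1/(1 − (-9248)) = 1/9249. Expand this rational in ℤ_17: compute digits iteratively via d_i = x_i mod 17, x_{i+1} = (x_i − d_i)/17. The first 5 digits are (1, 0, 2, 15, 3).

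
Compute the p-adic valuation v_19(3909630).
v_19(3909630) = 4

v_19(n) is the largest exponent k such that 19^k divides n. Factor out: 3909630 = 19^4 · 30. (Sign doesn't affect v_p.) So v_19(3909630) = 4.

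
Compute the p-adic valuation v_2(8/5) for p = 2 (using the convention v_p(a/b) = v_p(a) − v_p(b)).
v_2(8/5) = 3

Factor powers of 2 from the numerator and denominator of the reduced fraction: 8 = 2^3 · 1 and 5 = 2^0 · 5. Apply v_p(a/b) = v_p(a) − v_p(b): v_2(8/5) = 3 − 0 = 3.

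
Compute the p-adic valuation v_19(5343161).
v_19(5343161) = 4

v_19(n) is the largest exponent k such that 19^k divides n. Factor out: 5343161 = 19^4 · 41. (Sign doesn't affect v_p.) So v_19(5343161) = 4.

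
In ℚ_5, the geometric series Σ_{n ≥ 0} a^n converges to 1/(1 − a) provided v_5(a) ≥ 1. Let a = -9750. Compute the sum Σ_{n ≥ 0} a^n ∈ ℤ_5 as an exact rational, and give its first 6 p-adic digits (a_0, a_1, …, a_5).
Σ a^n = 1/(1 − a) = 1/9751;  first 6 digits = (1, 0, 0, 2, 4, 1)

v_5(a) = 3 ≥ 1, so the series converges in ℤ_5 to 1/(1 − a) = 1/(1 − (-9750)) = 1/9751. Expand this rational in ℤ_5: compute digits iteratively via d_i = x_i mod 5, x_{i+1} = (x_i − d_i)/5. The first 6 digits are (1, 0, 0, 2, 4, 1).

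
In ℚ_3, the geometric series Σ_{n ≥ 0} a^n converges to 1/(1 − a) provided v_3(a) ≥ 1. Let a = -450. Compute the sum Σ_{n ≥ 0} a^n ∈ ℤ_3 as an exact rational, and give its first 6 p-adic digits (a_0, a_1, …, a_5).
Σ a^n = 1/(1 − a) = 1/451;  first 6 digits = (1, 0, 1, 1, 1, 0)

v_3(a) = 2 ≥ 1, so the series converges in ℤ_3 to 1/(1 − a) = 1/(1 − (-450)) = 1/451. Expand this rational in ℤ_3: compute digits iteratively via d_i = x_i mod 3, x_{i+1} = (x_i − d_i)/3. The first 6 digits are (1, 0, 1, 1, 1, 0).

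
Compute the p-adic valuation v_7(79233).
v_7(79233) = 4

v_7(n) is the largest exponent k such that 7^k divides n. Factor out: 79233 = 7^4 · 33. (Sign doesn't affect v_p.) So v_7(79233) = 4.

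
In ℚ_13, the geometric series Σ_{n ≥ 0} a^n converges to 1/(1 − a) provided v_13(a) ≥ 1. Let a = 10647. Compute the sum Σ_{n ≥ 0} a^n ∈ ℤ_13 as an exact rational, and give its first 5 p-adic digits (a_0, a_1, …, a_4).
Σ a^n = 1/(1 − a) = -1/10646;  first 5 digits = (1, 0, 11, 4, 4)

v_13(a) = 2 ≥ 1, so the series converges in ℤ_13 to 1/(1 − a) = 1/(1 − 10647) = -1/10646. Expand this rational in ℤ_13: compute digits iteratively via d_i = x_i mod 13, x_{i+1} = (x_i − d_i)/13. The first 5 digits are (1, 0, 11, 4, 4).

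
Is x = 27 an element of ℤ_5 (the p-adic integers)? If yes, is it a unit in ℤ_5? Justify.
x ∈ ℤ_5^× (unit); v_5(x) = 0

ℤ_5 = {x ∈ ℚ_5 : v_5(x) ≥ 0} and ℤ_5^× = {x ∈ ℤ_5 : v_5(x) = 0}. Here v_5(27) = v_5(num) − v_5(den) = 0; compare against these criteria.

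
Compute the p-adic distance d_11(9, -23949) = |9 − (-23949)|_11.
d_11(9, -23949) = 1/1331

Step 1 — x − y = 9 − (-23949) = 23958. Step 2 — v_11(23958) = 3 (factor: 23958 = (11^3 · 18); the sign does not affect v_p). Step 3 — |x − y|_11 = 11^{-3} = 1/1331.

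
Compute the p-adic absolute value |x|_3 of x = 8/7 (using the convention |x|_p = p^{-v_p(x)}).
|8/7|_3 = 1

Step 1 — compute v_3(x) by factoring powers of 3 out of the numerator and denominator: v_3(8/7) = 0. Step 2 — apply |x|_p = p^{-v_p(x)} = 3^{0} = 1.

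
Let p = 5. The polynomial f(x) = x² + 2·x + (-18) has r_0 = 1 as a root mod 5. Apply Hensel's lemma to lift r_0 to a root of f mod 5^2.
r_1 = 11 (mod 25)

Hensel: r_{i+1} = r_i − f(r_i)·(f′(r_i))^{-1} mod 5^{i+2}, f′(x) = 2x + 2. Iterate:
  r_0 = 1 (mod 5)
  r_1 = 11 (mod 25)
Final: r = 11 satisfies f(r) ≡ 0 mod 5^2.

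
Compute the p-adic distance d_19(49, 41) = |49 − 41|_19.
d_19(49, 41) = 1

Step 1 — x − y = 49 − 41 = 8. Step 2 — v_19(8) = 0 (factor: 8 = (19^0 · 8); the sign does not affect v_p). Step 3 — |x − y|_19 = 19^{0} = 1.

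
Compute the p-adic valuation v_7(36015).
v_7(36015) = 4

v_7(n) is the largest exponent k such that 7^k divides n. Factor out: 36015 = 7^4 · 15. (Sign doesn't affect v_p.) So v_7(36015) = 4.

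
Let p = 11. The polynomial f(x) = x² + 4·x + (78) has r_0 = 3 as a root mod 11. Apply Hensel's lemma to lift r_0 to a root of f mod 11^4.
r_3 = 3006 (mod 14641)

Hensel: r_{i+1} = r_i − f(r_i)·(f′(r_i))^{-1} mod 11^{i+2}, f′(x) = 2x + 4. Iterate:
  r_0 = 3 (mod 11)
  r_1 = 102 (mod 121)
  r_2 = 344 (mod 1331)
  r_3 = 3006 (mod 14641)
Final: r = 3006 satisfies f(r) ≡ 0 mod 11^4.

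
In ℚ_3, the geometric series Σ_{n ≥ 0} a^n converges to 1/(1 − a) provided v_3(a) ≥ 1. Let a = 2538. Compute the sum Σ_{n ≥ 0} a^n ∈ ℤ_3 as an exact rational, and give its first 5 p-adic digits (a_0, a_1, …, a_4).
Σ a^n = 1/(1 − a) = -1/2537;  first 5 digits = (1, 0, 0, 1, 1)

v_3(a) = 3 ≥ 1, so the series converges in ℤ_3 to 1/(1 − a) = 1/(1 − 2538) = -1/2537. Expand this rational in ℤ_3: compute digits iteratively via d_i = x_i mod 3, x_{i+1} = (x_i − d_i)/3. The first 5 digits are (1, 0, 0, 1, 1).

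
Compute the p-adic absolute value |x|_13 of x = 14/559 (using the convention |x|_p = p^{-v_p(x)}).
|14/559|_13 = 13

Step 1 — compute v_13(x) by factoring powers of 13 out of the numerator and denominator: v_13(14/559) = -1. Step 2 — apply |x|_p = p^{-v_p(x)} = 13^{1} = 13.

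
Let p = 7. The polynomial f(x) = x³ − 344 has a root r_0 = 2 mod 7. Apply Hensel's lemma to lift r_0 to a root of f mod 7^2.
r_1 = 30 (mod 49)

Hensel: r_{i+1} = r_i − f(r_i)/f′(r_i) mod 7^{i+2}, where f′(x) = 3x². Iterate:
  r_0 = 2 (mod 7)
  r_1 = 30 (mod 49)
Final: r = 30 with f(r) ≡ 0 mod 7^2.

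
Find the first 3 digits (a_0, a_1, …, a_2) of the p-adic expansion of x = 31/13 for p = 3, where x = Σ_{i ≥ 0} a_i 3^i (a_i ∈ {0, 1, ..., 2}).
(a_0, …, a_2) = (1, 0, 2)

v_3(31/13) = 0 (numerator and denominator both coprime to 3), so x ∈ ℤ_3^×. Compute digits iteratively via a_i = x_i mod 3, x_{i+1} = (x_i − a_i)/3, with x_0 = x:
  x_0 = 31/13;  a_0 = 1;  x_1 = (x_0 − 1)/3 = 6/13
  x_1 = 6/13;  a_1 = 0;  x_2 = (x_1 − 0)/3 = 2/13
  x_2 = 2/13;  a_2 = 2;  x_3 = (x_2 − 2)/3 = -8/13
Digits: (1, 0, 2).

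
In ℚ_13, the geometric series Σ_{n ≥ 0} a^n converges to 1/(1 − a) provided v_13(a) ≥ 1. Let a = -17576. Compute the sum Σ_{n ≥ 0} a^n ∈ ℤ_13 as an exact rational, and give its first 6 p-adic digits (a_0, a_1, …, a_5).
Σ a^n = 1/(1 − a) = 1/17577;  first 6 digits = (1, 0, 0, 5, 12, 12)

v_13(a) = 3 ≥ 1, so the series converges in ℤ_13 to 1/(1 − a) = 1/(1 − (-17576)) = 1/17577. Expand this rational in ℤ_13: compute digits iteratively via d_i = x_i mod 13, x_{i+1} = (x_i − d_i)/13. The first 6 digits are (1, 0, 0, 5, 12, 12).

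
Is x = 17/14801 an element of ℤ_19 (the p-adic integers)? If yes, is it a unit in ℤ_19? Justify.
x ∉ ℤ_19 (v_19(x) = -2 < 0)

ℤ_19 = {x ∈ ℚ_19 : v_19(x) ≥ 0} and ℤ_19^× = {x ∈ ℤ_19 : v_19(x) = 0}. Here v_19(17/14801) = v_19(num) − v_19(den) = -2; compare against these criteria.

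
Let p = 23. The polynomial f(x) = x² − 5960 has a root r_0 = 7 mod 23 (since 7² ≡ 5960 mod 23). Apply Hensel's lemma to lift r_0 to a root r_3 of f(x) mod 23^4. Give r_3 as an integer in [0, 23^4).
r_3 = 144355 (mod 279841)

Hensel's recurrence: r_{i+1} = r_i − f(r_i)·(f′(r_i))^{-1} mod 23^{i+2}, with f′(x) = 2x. Iterate:
  r_0 = 7 (mod 23)
  r_1 = 467 (mod 529)
  r_2 = 10518 (mod 12167)
  r_3 = 144355 (mod 279841)
Final: r_3 = 144355, and one checks f(r_3) ≡ 0 mod 23^4.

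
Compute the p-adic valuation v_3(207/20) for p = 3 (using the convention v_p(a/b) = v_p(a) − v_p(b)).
v_3(207/20) = 2

Factor powers of 3 from the numerator and denominator of the reduced fraction: 207 = 3^2 · 23 and 20 = 3^0 · 20. Apply v_p(a/b) = v_p(a) − v_p(b): v_3(207/20) = 2 − 0 = 2.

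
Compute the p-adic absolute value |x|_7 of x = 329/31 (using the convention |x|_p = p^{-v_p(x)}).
|329/31|_7 = 1/7

Step 1 — compute v_7(x) by factoring powers of 7 out of the numerator and denominator: v_7(329/31) = 1. Step 2 — apply |x|_p = p^{-v_p(x)} = 7^{-1} = 1/7.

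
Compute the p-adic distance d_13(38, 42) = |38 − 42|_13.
d_13(38, 42) = 1

Step 1 — x − y = 38 − 42 = -4. Step 2 — v_13(-4) = 0 (factor: -4 = −(13^0 · 4); the sign does not affect v_p). Step 3 — |x − y|_13 = 13^{0} = 1.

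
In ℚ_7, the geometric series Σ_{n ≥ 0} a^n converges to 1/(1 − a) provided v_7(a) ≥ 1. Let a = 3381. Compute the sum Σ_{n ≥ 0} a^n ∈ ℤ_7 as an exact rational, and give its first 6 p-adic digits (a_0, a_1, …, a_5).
Σ a^n = 1/(1 − a) = -1/3380;  first 6 digits = (1, 0, 6, 2, 2, 1)

v_7(a) = 2 ≥ 1, so the series converges in ℤ_7 to 1/(1 − a) = 1/(1 − 3381) = -1/3380. Expand this rational in ℤ_7: compute digits iteratively via d_i = x_i mod 7, x_{i+1} = (x_i − d_i)/7. The first 6 digits are (1, 0, 6, 2, 2, 1).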